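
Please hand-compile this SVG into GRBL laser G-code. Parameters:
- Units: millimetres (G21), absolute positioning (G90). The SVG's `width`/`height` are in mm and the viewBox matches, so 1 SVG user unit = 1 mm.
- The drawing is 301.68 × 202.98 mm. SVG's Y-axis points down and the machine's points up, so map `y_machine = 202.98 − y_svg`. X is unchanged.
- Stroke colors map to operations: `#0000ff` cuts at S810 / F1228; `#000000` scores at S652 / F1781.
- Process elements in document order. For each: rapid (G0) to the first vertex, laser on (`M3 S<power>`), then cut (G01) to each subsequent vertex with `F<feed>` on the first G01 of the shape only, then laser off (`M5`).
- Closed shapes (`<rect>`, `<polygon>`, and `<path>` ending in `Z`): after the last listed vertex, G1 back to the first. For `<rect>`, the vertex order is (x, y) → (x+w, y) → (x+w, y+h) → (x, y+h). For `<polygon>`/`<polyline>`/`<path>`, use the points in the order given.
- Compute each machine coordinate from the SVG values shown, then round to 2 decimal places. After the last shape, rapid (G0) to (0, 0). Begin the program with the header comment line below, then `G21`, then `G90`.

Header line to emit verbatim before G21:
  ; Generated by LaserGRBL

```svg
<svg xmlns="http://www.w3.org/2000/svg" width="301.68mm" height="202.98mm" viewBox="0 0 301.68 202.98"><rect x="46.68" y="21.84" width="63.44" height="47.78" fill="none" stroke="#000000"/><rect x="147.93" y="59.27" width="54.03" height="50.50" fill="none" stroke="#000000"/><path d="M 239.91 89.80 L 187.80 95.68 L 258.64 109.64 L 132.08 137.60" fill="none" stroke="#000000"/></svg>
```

viewBox `0 0 301.68 202.98` with mm width/height → 1 unit = 1 mm. Flip: y_m = 202.98 − y_svg.

**Shape 1** — `<rect>` rectangle, stroke `#000000` → score (S652, F1781). Machine vertices: (46.68,181.14) → (110.12,181.14) → (110.12,133.36) → (46.68,133.36) → (46.68,181.14). Closed: final G1 returns to the first vertex.

**Shape 2** — `<rect>` rectangle, stroke `#000000` → score (S652, F1781). Machine vertices: (147.93,143.71) → (201.96,143.71) → (201.96,93.21) → (147.93,93.21) → (147.93,143.71). Closed: final G1 returns to the first vertex.

**Shape 3** — `<path>` open polyline, stroke `#000000` → score (S652, F1781). Machine vertices: (239.91,113.18) → (187.80,107.30) → (258.64,93.34) → (132.08,65.38). Open path.

; Generated by LaserGRBL
G21
G90
G0 X46.68 Y181.14
M3 S652
G01 X110.12 Y181.14 F1781
G01 X110.12 Y133.36
G01 X46.68 Y133.36
G01 X46.68 Y181.14
M5
G0 X147.93 Y143.71
M3 S652
G01 X201.96 Y143.71 F1781
G01 X201.96 Y93.21
G01 X147.93 Y93.21
G01 X147.93 Y143.71
M5
G0 X239.91 Y113.18
M3 S652
G01 X187.80 Y107.30 F1781
G01 X258.64 Y93.34
G01 X132.08 Y65.38
M5
G0 X0.00 Y0.00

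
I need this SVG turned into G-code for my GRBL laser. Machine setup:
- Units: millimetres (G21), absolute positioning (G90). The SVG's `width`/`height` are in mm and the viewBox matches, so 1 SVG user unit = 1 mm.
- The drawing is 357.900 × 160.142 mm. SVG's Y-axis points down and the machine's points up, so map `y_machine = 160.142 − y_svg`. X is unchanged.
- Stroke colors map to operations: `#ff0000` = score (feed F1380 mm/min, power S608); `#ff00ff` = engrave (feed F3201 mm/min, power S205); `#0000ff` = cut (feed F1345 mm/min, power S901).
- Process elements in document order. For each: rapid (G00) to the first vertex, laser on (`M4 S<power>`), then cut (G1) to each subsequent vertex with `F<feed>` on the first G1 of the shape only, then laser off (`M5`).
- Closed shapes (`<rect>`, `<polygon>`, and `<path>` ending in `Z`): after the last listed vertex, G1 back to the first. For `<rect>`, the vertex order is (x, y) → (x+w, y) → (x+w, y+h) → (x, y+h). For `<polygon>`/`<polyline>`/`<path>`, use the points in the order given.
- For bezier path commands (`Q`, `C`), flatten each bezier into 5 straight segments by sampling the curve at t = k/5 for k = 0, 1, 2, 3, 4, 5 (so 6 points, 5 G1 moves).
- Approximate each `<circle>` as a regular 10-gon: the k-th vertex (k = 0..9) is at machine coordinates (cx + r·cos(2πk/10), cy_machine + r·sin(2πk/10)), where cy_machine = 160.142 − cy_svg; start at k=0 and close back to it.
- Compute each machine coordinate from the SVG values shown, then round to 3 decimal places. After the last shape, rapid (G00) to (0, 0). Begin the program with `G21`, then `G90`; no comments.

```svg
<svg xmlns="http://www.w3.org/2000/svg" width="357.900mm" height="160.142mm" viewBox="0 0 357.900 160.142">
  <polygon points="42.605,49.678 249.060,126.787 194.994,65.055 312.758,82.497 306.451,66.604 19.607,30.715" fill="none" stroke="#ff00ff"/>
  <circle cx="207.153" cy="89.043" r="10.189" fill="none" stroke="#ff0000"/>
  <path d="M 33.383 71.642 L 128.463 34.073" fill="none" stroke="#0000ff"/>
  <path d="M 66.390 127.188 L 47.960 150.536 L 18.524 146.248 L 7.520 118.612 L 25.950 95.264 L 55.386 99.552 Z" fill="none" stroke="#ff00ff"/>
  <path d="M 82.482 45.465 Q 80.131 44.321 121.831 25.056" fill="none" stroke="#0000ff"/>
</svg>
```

G21
G90
G00 X42.605 Y110.464
M4 S205
G1 X249.060 Y33.355 F3201
G1 X194.994 Y95.087
G1 X312.758 Y77.645
G1 X306.451 Y93.538
G1 X19.607 Y129.427
G1 X42.605 Y110.464
M5
G00 X217.342 Y71.099
M4 S608
G1 X215.396 Y77.088 F1380
G1 X210.302 Y80.789
G1 X204.004 Y80.789
G1 X198.910 Y77.088
G1 X196.964 Y71.099
G1 X198.910 Y65.110
G1 X204.004 Y61.409
G1 X210.302 Y61.409
G1 X215.396 Y65.110
G1 X217.342 Y71.099
M5
G00 X33.383 Y88.500
M4 S901
G1 X128.463 Y126.069 F1345
M5
G00 X66.390 Y32.954
M4 S205
G1 X47.960 Y9.606 F3201
G1 X18.524 Y13.894
G1 X7.520 Y41.530
G1 X25.950 Y64.878
G1 X55.386 Y60.590
G1 X66.390 Y32.954
M5
G00 X82.482 Y114.677
M4 S901
G1 X83.304 Y115.859 F1345
G1 X87.649 Y118.492
G1 X95.519 Y122.573
G1 X106.913 Y128.105
G1 X121.831 Y135.086
M5
G00 X0.000 Y0.000

Since the viewBox matches the mm dimensions, user units are millimetres directly. The only transform is the Y-flip y_m = 160.142 − y_svg.

Shape 1 is a closed polygon drawn with `<polygon>`. Its stroke #ff00ff means engrave at S205, F3201. After flipping Y the toolpath is (42.605,110.464) → (249.060,33.355) → (194.994,95.087) → (312.758,77.645) → (306.451,93.538) → (19.607,129.427) → (42.605,110.464), returning to the start.

Shape 2 is a circle drawn with `<circle>`. Its stroke #ff0000 means score at S608, F1380. After flipping Y the toolpath is (217.342,71.099) → (215.396,77.088) → (210.302,80.789) → (204.004,80.789) → (198.910,77.088) → (196.964,71.099) → (198.910,65.110) → (204.004,61.409) → (210.302,61.409) → (215.396,65.110) → (217.342,71.099), returning to the start.

Shape 3 is a line segment drawn with `<path>`. Its stroke #0000ff means cut at S901, F1345. After flipping Y the toolpath is (33.383,88.500) → (128.463,126.069).

Shape 4 is a regular polygon drawn with `<path>`. Its stroke #ff00ff means engrave at S205, F3201. After flipping Y the toolpath is (66.390,32.954) → (47.960,9.606) → (18.524,13.894) → (7.520,41.530) → (25.950,64.878) → (55.386,60.590) → (66.390,32.954), returning to the start.

Shape 5 is a quadratic bezier drawn with `<path>`. Its stroke #0000ff means cut at S901, F1345. After flipping Y the toolpath is (82.482,114.677) → (83.304,115.859) → (87.649,118.492) → (95.519,122.573) → (106.913,128.105) → (121.831,135.086).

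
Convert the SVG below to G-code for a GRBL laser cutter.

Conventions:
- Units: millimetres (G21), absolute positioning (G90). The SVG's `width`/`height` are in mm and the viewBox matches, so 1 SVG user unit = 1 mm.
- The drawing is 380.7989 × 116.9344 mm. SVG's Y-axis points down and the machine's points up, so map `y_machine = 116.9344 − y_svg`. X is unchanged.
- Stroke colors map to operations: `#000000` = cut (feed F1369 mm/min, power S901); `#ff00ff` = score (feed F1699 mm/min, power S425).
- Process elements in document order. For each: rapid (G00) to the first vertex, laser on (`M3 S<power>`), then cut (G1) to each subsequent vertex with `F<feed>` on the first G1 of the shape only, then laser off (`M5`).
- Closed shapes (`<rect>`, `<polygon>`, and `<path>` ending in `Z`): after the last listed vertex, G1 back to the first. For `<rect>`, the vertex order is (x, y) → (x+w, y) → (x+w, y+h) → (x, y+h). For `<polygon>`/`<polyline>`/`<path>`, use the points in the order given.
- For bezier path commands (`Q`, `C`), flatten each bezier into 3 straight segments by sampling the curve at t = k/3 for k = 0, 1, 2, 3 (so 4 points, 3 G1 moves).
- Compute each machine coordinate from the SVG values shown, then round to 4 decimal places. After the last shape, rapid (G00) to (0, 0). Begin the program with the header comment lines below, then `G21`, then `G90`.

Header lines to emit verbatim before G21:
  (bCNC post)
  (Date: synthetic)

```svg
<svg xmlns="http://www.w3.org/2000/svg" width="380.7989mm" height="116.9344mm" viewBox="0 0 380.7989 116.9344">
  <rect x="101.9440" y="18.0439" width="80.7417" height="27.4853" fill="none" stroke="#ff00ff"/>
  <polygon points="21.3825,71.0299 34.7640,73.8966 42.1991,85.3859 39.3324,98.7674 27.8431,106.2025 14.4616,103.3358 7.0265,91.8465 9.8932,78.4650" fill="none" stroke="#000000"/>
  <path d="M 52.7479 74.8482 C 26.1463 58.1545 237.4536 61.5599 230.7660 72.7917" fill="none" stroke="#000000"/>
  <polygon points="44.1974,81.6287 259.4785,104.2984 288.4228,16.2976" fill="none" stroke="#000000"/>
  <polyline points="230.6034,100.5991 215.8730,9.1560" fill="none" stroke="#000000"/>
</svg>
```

(bCNC post)
(Date: synthetic)
G21
G90
G00 X101.9440 Y98.8905
M3 S425
G1 X182.6857 Y98.8905 F1699
G1 X182.6857 Y71.4052
G1 X101.9440 Y71.4052
G1 X101.9440 Y98.8905
M5
G00 X21.3825 Y45.9045
M3 S901
G1 X34.7640 Y43.0378 F1369
G1 X42.1991 Y31.5485
G1 X39.3324 Y18.1670
G1 X27.8431 Y10.7319
G1 X14.4616 Y13.5986
G1 X7.0265 Y25.0879
G1 X9.8932 Y38.4694
G1 X21.3825 Y45.9045
M5
G00 X52.7479 Y42.0862
M3 S901
G1 X88.5639 Y52.5347 F1369
G1 X181.6740 Y52.3112
G1 X230.7660 Y44.1427
M5
G00 X44.1974 Y35.3057
M3 S901
G1 X259.4785 Y12.6360 F1369
G1 X288.4228 Y100.6368
G1 X44.1974 Y35.3057
M5
G00 X230.6034 Y16.3353
M3 S901
G1 X215.8730 Y107.7784 F1369
M5
G00 X0.0000 Y0.0000

1 u = 1 mm; y_m = 116.9344 − y.

[1] `<rect>` rectangle, #ff00ff→score S425 F1699: (101.9440,98.8905) → (182.6857,98.8905) → (182.6857,71.4052) → (101.9440,71.4052) → (101.9440,98.8905) (closed)

[2] `<polygon>` regular polygon, #000000→cut S901 F1369: (21.3825,45.9045) → (34.7640,43.0378) → (42.1991,31.5485) → (39.3324,18.1670) → (27.8431,10.7319) → (14.4616,13.5986) → (7.0265,25.0879) → (9.8932,38.4694) → (21.3825,45.9045) (closed)

[3] `<path>` cubic bezier, #000000→cut S901 F1369: (52.7479,42.0862) → (88.5639,52.5347) → (181.6740,52.3112) → (230.7660,44.1427)

[4] `<polygon>` closed polygon, #000000→cut S901 F1369: (44.1974,35.3057) → (259.4785,12.6360) → (288.4228,100.6368) → (44.1974,35.3057) (closed)

[5] `<polyline>` line segment, #000000→cut S901 F1369: (230.6034,16.3353) → (215.8730,107.7784)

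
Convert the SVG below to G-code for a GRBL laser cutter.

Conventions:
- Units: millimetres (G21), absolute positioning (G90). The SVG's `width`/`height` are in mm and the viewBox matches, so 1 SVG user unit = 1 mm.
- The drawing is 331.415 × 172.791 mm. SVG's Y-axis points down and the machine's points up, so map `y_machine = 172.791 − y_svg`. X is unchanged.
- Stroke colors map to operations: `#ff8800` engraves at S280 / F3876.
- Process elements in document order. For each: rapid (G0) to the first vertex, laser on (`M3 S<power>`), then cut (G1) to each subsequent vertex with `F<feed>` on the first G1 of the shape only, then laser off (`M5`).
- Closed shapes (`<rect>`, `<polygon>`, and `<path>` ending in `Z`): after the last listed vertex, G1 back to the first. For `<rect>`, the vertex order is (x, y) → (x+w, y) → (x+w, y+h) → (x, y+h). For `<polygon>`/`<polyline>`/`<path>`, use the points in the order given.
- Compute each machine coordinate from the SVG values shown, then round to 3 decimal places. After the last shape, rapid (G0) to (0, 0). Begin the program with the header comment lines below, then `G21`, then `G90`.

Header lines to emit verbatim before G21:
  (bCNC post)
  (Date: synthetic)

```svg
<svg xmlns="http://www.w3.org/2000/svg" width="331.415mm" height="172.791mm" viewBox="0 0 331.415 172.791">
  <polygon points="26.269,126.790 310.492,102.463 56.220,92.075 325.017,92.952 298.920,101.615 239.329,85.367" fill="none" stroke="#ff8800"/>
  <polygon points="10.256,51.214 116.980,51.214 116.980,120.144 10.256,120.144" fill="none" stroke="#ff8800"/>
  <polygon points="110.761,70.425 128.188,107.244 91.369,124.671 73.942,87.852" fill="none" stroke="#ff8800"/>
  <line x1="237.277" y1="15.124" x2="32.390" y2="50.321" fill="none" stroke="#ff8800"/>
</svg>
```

viewBox `0 0 331.415 172.791` with mm width/height → 1 unit = 1 mm. Flip: y_m = 172.791 − y_svg.

**Shape 1** — `<polygon>` closed polygon, stroke `#ff8800` → engrave (S280, F3876). Machine vertices: (26.269,46.001) → (310.492,70.328) → (56.220,80.716) → (325.017,79.839) → (298.920,71.176) → (239.329,87.424) → (26.269,46.001). Closed: final G1 returns to the first vertex.

**Shape 2** — `<polygon>` rectangle, stroke `#ff8800` → engrave (S280, F3876). Machine vertices: (10.256,121.577) → (116.980,121.577) → (116.980,52.647) → (10.256,52.647) → (10.256,121.577). Closed: final G1 returns to the first vertex.

**Shape 3** — `<polygon>` regular polygon, stroke `#ff8800` → engrave (S280, F3876). Machine vertices: (110.761,102.366) → (128.188,65.547) → (91.369,48.120) → (73.942,84.939) → (110.761,102.366). Closed: final G1 returns to the first vertex.

**Shape 4** — `<line>` line segment, stroke `#ff8800` → engrave (S280, F3876). Machine vertices: (237.277,157.667) → (32.390,122.470). Open path.

(bCNC post)
(Date: synthetic)
G21
G90
G0 X26.269 Y46.001
M3 S280
G1 X310.492 Y70.328 F3876
G1 X56.220 Y80.716
G1 X325.017 Y79.839
G1 X298.920 Y71.176
G1 X239.329 Y87.424
G1 X26.269 Y46.001
M5
G0 X10.256 Y121.577
M3 S280
G1 X116.980 Y121.577 F3876
G1 X116.980 Y52.647
G1 X10.256 Y52.647
G1 X10.256 Y121.577
M5
G0 X110.761 Y102.366
M3 S280
G1 X128.188 Y65.547 F3876
G1 X91.369 Y48.120
G1 X73.942 Y84.939
G1 X110.761 Y102.366
M5
G0 X237.277 Y157.667
M3 S280
G1 X32.390 Y122.470 F3876
M5
G0 X0.000 Y0.000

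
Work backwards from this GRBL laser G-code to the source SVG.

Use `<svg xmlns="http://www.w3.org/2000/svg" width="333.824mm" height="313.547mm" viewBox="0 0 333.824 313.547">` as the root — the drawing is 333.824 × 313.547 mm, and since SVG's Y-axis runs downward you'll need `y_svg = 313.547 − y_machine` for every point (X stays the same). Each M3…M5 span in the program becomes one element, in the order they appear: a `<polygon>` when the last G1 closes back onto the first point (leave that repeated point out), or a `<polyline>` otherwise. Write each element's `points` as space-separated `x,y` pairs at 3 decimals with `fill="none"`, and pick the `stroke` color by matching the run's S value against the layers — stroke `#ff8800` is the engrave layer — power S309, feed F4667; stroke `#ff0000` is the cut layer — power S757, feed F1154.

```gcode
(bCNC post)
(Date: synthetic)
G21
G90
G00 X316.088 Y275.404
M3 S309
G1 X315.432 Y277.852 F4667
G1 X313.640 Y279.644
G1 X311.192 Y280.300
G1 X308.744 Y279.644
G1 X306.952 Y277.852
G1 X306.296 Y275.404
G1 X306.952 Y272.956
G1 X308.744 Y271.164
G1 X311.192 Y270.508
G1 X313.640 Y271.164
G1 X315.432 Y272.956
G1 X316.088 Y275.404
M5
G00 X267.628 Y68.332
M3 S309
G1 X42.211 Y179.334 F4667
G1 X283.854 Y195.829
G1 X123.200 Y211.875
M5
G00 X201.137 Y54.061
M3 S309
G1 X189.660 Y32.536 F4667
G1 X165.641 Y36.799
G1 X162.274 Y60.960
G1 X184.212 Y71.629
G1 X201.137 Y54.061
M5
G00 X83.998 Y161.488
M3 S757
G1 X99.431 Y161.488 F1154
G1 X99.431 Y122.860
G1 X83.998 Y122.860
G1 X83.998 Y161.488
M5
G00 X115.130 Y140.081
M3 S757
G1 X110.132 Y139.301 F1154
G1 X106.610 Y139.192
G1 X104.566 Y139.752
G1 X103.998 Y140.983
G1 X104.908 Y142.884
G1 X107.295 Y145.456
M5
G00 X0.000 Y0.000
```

y_svg = 313.547 − y_m.

[1] S309→`#ff8800` (engrave); closed run; points: 316.088,38.143 315.432,35.695 313.640,33.903 311.192,33.247 308.744,33.903 306.952,35.695 306.296,38.143 306.952,40.591 308.744,42.383 311.192,43.039 313.640,42.383 315.432,40.591

[2] S309→`#ff8800` (engrave); open run; points: 267.628,245.215 42.211,134.213 283.854,117.718 123.200,101.672

[3] S309→`#ff8800` (engrave); closed run; points: 201.137,259.486 189.660,281.011 165.641,276.748 162.274,252.587 184.212,241.918

[4] S757→`#ff0000` (cut); closed run; points: 83.998,152.059 99.431,152.059 99.431,190.687 83.998,190.687

[5] S757→`#ff0000` (cut); open run; points: 115.130,173.466 110.132,174.246 106.610,174.355 104.566,173.795 103.998,172.564 104.908,170.663 107.295,168.091

<svg xmlns="http://www.w3.org/2000/svg" width="333.824mm" height="313.547mm" viewBox="0 0 333.824 313.547">
  <polygon points="316.088,38.143 315.432,35.695 313.640,33.903 311.192,33.247 308.744,33.903 306.952,35.695 306.296,38.143 306.952,40.591 308.744,42.383 311.192,43.039 313.640,42.383 315.432,40.591" fill="none" stroke="#ff8800"/>
  <polyline points="267.628,245.215 42.211,134.213 283.854,117.718 123.200,101.672" fill="none" stroke="#ff8800"/>
  <polygon points="201.137,259.486 189.660,281.011 165.641,276.748 162.274,252.587 184.212,241.918" fill="none" stroke="#ff8800"/>
  <polygon points="83.998,152.059 99.431,152.059 99.431,190.687 83.998,190.687" fill="none" stroke="#ff0000"/>
  <polyline points="115.130,173.466 110.132,174.246 106.610,174.355 104.566,173.795 103.998,172.564 104.908,170.663 107.295,168.091" fill="none" stroke="#ff0000"/>
</svg>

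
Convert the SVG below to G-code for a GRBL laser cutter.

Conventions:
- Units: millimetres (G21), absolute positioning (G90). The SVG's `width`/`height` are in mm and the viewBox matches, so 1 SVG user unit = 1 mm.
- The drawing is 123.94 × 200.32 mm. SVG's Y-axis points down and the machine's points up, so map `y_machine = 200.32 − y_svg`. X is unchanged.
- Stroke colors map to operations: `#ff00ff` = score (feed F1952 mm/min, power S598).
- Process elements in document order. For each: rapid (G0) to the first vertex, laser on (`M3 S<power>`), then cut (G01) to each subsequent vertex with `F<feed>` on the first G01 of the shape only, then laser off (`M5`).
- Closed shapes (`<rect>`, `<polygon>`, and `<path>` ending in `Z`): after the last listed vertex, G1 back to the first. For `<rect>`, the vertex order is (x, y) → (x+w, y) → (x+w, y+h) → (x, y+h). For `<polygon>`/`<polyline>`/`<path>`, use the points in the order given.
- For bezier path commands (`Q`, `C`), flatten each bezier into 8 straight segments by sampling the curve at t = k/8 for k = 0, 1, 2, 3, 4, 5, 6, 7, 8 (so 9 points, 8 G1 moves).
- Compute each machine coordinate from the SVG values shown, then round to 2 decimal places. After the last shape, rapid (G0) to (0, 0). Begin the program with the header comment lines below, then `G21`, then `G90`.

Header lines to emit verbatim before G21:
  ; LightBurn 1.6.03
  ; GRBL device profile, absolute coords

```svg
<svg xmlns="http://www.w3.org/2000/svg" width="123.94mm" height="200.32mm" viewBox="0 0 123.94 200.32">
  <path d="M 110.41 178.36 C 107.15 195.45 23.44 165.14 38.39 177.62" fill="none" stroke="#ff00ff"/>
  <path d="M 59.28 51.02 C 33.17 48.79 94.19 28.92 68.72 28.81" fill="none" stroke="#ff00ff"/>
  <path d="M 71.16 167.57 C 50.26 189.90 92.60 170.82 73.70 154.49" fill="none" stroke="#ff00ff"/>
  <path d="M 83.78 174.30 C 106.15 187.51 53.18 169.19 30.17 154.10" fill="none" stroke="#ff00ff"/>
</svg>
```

viewBox `0 0 123.94 200.32` with mm width/height → 1 unit = 1 mm. Flip: y_m = 200.32 − y_svg.

**Shape 1** — `<path>` cubic bezier, stroke `#ff00ff` → score (S598, F1952). Control points (SVG): P0=(110.41,178.36), P1=(107.15,195.45), P2=(23.44,165.14), P3=(38.39,177.62); sampled at t=k/8. Machine vertices: (110.41,21.96) → (105.77,17.60) → (95.68,16.62) → (82.25,17.97) → (67.57,20.60) → (53.75,23.44) → (42.88,25.45) → (37.06,25.55) → (38.39,22.70). Open path.

**Shape 2** — `<path>` cubic bezier, stroke `#ff00ff` → score (S598, F1952). Control points (SVG): P0=(59.28,51.02), P1=(33.17,48.79), P2=(94.19,28.92), P3=(68.72,28.81); sampled at t=k/8. Machine vertices: (59.28,149.30) → (53.23,150.89) → (53.32,153.70) → (57.51,157.28) → (63.76,161.20) → (70.04,165.02) → (74.32,168.31) → (74.56,170.62) → (68.72,171.51). Open path.

**Shape 3** — `<path>` cubic bezier, stroke `#ff00ff` → score (S598, F1952). Control points (SVG): P0=(71.16,167.57), P1=(50.26,189.90), P2=(92.60,170.82), P3=(73.70,154.49); sampled at t=k/8. Machine vertices: (71.16,32.75) → (66.04,26.23) → (65.40,23.08) → (67.76,22.77) → (71.68,24.79) → (75.69,28.63) → (78.34,33.76) → (78.16,39.66) → (73.70,45.83). Open path.

**Shape 4** — `<path>` cubic bezier, stroke `#ff00ff` → score (S598, F1952). Control points (SVG): P0=(83.78,174.30), P1=(106.15,187.51), P2=(53.18,169.19), P3=(30.17,154.10); sampled at t=k/8. Machine vertices: (83.78,26.02) → (88.84,22.48) → (88.08,21.48) → (82.72,22.63) → (73.99,25.51) → (63.14,29.71) → (51.40,34.84) → (40.00,40.48) → (30.17,46.22). Open path.

; LightBurn 1.6.03
; GRBL device profile, absolute coords
G21
G90
G0 X110.41 Y21.96
M3 S598
G01 X105.77 Y17.60 F1952
G01 X95.68 Y16.62
G01 X82.25 Y17.97
G01 X67.57 Y20.60
G01 X53.75 Y23.44
G01 X42.88 Y25.45
G01 X37.06 Y25.55
G01 X38.39 Y22.70
M5
G0 X59.28 Y149.30
M3 S598
G01 X53.23 Y150.89 F1952
G01 X53.32 Y153.70
G01 X57.51 Y157.28
G01 X63.76 Y161.20
G01 X70.04 Y165.02
G01 X74.32 Y168.31
G01 X74.56 Y170.62
G01 X68.72 Y171.51
M5
G0 X71.16 Y32.75
M3 S598
G01 X66.04 Y26.23 F1952
G01 X65.40 Y23.08
G01 X67.76 Y22.77
G01 X71.68 Y24.79
G01 X75.69 Y28.63
G01 X78.34 Y33.76
G01 X78.16 Y39.66
G01 X73.70 Y45.83
M5
G0 X83.78 Y26.02
M3 S598
G01 X88.84 Y22.48 F1952
G01 X88.08 Y21.48
G01 X82.72 Y22.63
G01 X73.99 Y25.51
G01 X63.14 Y29.71
G01 X51.40 Y34.84
G01 X40.00 Y40.48
G01 X30.17 Y46.22
M5
G0 X0.00 Y0.00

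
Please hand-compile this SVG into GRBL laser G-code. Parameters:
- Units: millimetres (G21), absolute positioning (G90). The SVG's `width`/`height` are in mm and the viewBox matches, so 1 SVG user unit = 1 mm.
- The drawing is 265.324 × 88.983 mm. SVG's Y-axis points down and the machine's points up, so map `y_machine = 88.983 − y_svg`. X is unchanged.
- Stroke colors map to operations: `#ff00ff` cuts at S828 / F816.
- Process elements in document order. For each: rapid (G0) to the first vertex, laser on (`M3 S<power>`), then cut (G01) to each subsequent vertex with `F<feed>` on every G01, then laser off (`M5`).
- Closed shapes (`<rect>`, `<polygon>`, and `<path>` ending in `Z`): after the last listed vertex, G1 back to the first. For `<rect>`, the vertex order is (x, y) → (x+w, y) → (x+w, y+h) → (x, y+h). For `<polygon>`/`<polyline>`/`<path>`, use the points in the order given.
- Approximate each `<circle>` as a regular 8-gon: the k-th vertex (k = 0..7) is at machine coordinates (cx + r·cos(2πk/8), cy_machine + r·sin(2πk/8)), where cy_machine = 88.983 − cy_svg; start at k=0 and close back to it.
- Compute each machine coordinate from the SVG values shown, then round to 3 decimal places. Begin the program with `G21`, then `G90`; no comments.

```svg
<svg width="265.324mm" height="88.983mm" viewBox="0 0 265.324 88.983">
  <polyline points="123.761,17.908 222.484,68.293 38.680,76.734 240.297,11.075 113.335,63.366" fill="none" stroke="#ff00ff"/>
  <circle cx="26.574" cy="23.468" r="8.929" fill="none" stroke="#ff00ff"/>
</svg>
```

G21
G90
G0 X123.761 Y71.075
M3 S828
G01 X222.484 Y20.690 F816
G01 X38.680 Y12.249 F816
G01 X240.297 Y77.908 F816
G01 X113.335 Y25.617 F816
M5
G0 X35.503 Y65.515
M3 S828
G01 X32.888 Y71.829 F816
G01 X26.574 Y74.444 F816
G01 X20.260 Y71.829 F816
G01 X17.645 Y65.515 F816
G01 X20.260 Y59.201 F816
G01 X26.574 Y56.586 F816
G01 X32.888 Y59.201 F816
G01 X35.503 Y65.515 F816
M5

Since the viewBox matches the mm dimensions, user units are millimetres directly. The only transform is the Y-flip y_m = 88.983 − y_svg.

Shape 1 is a open polyline drawn with `<polyline>`. Its stroke #ff00ff means cut at S828, F816. After flipping Y the toolpath is (123.761,71.075) → (222.484,20.690) → (38.680,12.249) → (240.297,77.908) → (113.335,25.617).

Shape 2 is a circle drawn with `<circle>`. Its stroke #ff00ff means cut at S828, F816. After flipping Y the toolpath is (35.503,65.515) → (32.888,71.829) → (26.574,74.444) → (20.260,71.829) → (17.645,65.515) → (20.260,59.201) → (26.574,56.586) → (32.888,59.201) → (35.503,65.515), returning to the start.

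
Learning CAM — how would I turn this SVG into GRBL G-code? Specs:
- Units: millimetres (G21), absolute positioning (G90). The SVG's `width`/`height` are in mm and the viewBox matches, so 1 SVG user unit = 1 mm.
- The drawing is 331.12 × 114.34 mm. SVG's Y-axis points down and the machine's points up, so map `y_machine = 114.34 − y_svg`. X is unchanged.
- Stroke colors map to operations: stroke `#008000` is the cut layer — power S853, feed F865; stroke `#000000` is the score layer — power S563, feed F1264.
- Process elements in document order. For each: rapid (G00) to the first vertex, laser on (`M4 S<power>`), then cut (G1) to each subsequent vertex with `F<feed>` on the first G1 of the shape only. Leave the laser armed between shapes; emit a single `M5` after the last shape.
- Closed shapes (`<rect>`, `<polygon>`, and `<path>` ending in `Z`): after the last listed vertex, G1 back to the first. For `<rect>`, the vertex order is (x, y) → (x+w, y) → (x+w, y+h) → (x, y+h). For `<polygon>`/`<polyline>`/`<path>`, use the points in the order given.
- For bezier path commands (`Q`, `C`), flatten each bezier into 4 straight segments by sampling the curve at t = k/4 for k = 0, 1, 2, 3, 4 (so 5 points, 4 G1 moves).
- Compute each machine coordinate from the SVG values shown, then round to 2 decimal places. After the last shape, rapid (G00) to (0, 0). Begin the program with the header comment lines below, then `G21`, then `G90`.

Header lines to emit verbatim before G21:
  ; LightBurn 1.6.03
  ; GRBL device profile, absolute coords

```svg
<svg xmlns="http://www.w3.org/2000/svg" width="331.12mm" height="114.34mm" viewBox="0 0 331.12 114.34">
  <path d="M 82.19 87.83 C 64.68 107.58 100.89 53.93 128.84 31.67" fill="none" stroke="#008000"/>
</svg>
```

Since the viewBox matches the mm dimensions, user units are millimetres directly. The only transform is the Y-flip y_m = 114.34 − y_svg.

Shape 1 is a cubic bezier drawn with `<path>`. Its stroke #008000 means cut at S853, F865. After flipping Y the toolpath is (82.19,26.51) → (78.16,23.82) → (88.47,38.84) → (107.30,61.73) → (128.84,82.67).

; LightBurn 1.6.03
; GRBL device profile, absolute coords
G21
G90
G00 X82.19 Y26.51
M4 S853
G1 X78.16 Y23.82 F865
G1 X88.47 Y38.84
G1 X107.30 Y61.73
G1 X128.84 Y82.67
M5
G00 X0.00 Y0.00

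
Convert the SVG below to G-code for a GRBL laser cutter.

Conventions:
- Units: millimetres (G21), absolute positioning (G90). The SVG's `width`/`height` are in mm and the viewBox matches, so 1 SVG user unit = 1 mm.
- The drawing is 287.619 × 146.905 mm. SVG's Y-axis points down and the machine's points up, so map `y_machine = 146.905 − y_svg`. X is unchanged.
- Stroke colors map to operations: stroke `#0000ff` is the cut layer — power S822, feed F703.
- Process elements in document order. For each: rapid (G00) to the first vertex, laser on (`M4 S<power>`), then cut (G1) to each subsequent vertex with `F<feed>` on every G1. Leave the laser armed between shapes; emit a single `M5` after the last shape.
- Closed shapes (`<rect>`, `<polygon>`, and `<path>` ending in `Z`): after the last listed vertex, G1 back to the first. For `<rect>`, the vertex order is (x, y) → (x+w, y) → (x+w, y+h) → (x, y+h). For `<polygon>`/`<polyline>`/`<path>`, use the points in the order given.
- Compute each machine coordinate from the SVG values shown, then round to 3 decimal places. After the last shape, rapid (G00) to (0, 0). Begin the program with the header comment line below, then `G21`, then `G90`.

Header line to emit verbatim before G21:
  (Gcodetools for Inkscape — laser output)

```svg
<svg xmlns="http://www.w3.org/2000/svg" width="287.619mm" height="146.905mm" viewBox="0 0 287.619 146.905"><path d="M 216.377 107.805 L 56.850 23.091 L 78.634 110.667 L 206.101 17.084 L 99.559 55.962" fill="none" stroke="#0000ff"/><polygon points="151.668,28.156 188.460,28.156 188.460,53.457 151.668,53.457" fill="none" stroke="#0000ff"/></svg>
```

(Gcodetools for Inkscape — laser output)
G21
G90
G00 X216.377 Y39.100
M4 S822
G1 X56.850 Y123.814 F703
G1 X78.634 Y36.238 F703
G1 X206.101 Y129.821 F703
G1 X99.559 Y90.943 F703
G00 X151.668 Y118.749
M4 S822
G1 X188.460 Y118.749 F703
G1 X188.460 Y93.448 F703
G1 X151.668 Y93.448 F703
G1 X151.668 Y118.749 F703
M5
G00 X0.000 Y0.000

Since the viewBox matches the mm dimensions, user units are millimetres directly. The only transform is the Y-flip y_m = 146.905 − y_svg.

Shape 1 is a open polyline drawn with `<path>`. Its stroke #0000ff means cut at S822, F703. After flipping Y the toolpath is (216.377,39.100) → (56.850,123.814) → (78.634,36.238) → (206.101,129.821) → (99.559,90.943).

Shape 2 is a rectangle drawn with `<polygon>`. Its stroke #0000ff means cut at S822, F703. After flipping Y the toolpath is (151.668,118.749) → (188.460,118.749) → (188.460,93.448) → (151.668,93.448) → (151.668,118.749), returning to the start.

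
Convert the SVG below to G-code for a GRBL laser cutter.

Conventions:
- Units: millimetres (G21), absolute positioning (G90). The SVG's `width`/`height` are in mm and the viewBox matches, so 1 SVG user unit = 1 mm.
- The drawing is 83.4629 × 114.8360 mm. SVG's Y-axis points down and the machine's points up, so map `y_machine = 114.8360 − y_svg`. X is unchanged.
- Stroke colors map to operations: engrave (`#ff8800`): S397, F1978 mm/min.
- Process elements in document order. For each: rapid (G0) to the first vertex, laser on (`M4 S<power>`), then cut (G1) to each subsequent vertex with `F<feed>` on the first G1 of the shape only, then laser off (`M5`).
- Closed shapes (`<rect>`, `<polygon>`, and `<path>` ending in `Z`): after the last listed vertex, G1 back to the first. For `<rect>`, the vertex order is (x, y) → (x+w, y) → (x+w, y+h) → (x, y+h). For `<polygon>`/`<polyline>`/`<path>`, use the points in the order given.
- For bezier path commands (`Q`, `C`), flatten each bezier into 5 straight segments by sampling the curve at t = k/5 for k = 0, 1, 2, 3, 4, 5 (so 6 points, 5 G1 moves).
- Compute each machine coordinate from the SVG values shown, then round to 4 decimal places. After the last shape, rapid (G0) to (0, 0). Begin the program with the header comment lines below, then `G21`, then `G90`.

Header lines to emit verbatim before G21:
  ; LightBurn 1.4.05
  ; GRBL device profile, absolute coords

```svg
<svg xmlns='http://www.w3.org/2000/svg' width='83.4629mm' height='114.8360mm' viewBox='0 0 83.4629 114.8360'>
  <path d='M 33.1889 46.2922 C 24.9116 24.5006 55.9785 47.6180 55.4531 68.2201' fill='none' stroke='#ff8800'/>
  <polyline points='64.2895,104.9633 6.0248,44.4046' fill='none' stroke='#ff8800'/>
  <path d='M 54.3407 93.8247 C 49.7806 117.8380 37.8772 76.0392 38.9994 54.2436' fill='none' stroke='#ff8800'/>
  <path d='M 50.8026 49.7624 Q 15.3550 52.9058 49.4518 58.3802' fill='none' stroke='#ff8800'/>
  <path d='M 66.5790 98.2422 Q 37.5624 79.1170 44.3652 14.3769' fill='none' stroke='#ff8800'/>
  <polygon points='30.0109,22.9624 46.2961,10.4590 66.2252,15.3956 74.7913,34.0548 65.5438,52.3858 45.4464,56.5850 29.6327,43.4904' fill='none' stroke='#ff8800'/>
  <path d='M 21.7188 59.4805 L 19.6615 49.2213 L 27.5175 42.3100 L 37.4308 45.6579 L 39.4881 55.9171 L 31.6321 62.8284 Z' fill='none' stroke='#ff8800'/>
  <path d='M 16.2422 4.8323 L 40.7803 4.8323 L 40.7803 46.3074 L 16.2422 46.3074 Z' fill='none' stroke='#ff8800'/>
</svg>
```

; LightBurn 1.4.05
; GRBL device profile, absolute coords
G21
G90
G0 X33.1889 Y68.5438
M4 S397
G1 X32.3763 Y76.6091 F1978
G1 X37.6014 Y76.1726
G1 X45.4592 Y69.5106
G1 X52.5448 Y58.8996
G1 X55.4531 Y46.6159
M5
G0 X64.2895 Y9.8727
M4 S397
G1 X6.0248 Y70.4314 F1978
M5
G0 X54.3407 Y21.0113
M4 S397
G1 X50.8864 Y13.8142 F1978
G1 X46.6474 Y18.2930
G1 X42.6014 Y30.3283
G1 X39.7262 Y45.8012
G1 X38.9994 Y60.5924
M5
G0 X50.8026 Y65.0736
M4 S397
G1 X39.4053 Y63.7230 F1978
G1 X33.5716 Y62.1859
G1 X33.3015 Y60.4624
G1 X38.5949 Y58.5523
G1 X49.4518 Y56.4558
M5
G0 X66.5790 Y16.5938
M4 S397
G1 X56.4051 Y26.0685 F1978
G1 X49.0968 Y39.1923
G1 X44.6541 Y55.9654
G1 X43.0769 Y76.3877
G1 X44.3652 Y100.4591
M5
G0 X30.0109 Y91.8736
M4 S397
G1 X46.2961 Y104.3770 F1978
G1 X66.2252 Y99.4404
G1 X74.7913 Y80.7812
G1 X65.5438 Y62.4502
G1 X45.4464 Y58.2510
G1 X29.6327 Y71.3456
G1 X30.0109 Y91.8736
M5
G0 X21.7188 Y55.3555
M4 S397
G1 X19.6615 Y65.6147 F1978
G1 X27.5175 Y72.5260
G1 X37.4308 Y69.1781
G1 X39.4881 Y58.9189
G1 X31.6321 Y52.0076
G1 X21.7188 Y55.3555
M5
G0 X16.2422 Y110.0037
M4 S397
G1 X40.7803 Y110.0037 F1978
G1 X40.7803 Y68.5286
G1 X16.2422 Y68.5286
G1 X16.2422 Y110.0037
M5
G0 X0.0000 Y0.0000

Since the viewBox matches the mm dimensions, user units are millimetres directly. The only transform is the Y-flip y_m = 114.8360 − y_svg.

Shape 1 is a cubic bezier drawn with `<path>`. Its stroke #ff8800 means engrave at S397, F1978. After flipping Y the toolpath is (33.1889,68.5438) → (32.3763,76.6091) → (37.6014,76.1726) → (45.4592,69.5106) → (52.5448,58.8996) → (55.4531,46.6159).

Shape 2 is a line segment drawn with `<polyline>`. Its stroke #ff8800 means engrave at S397, F1978. After flipping Y the toolpath is (64.2895,9.8727) → (6.0248,70.4314).

Shape 3 is a cubic bezier drawn with `<path>`. Its stroke #ff8800 means engrave at S397, F1978. After flipping Y the toolpath is (54.3407,21.0113) → (50.8864,13.8142) → (46.6474,18.2930) → (42.6014,30.3283) → (39.7262,45.8012) → (38.9994,60.5924).

Shape 4 is a quadratic bezier drawn with `<path>`. Its stroke #ff8800 means engrave at S397, F1978. After flipping Y the toolpath is (50.8026,65.0736) → (39.4053,63.7230) → (33.5716,62.1859) → (33.3015,60.4624) → (38.5949,58.5523) → (49.4518,56.4558).

Shape 5 is a quadratic bezier drawn with `<path>`. Its stroke #ff8800 means engrave at S397, F1978. After flipping Y the toolpath is (66.5790,16.5938) → (56.4051,26.0685) → (49.0968,39.1923) → (44.6541,55.9654) → (43.0769,76.3877) → (44.3652,100.4591).

Shape 6 is a regular polygon drawn with `<polygon>`. Its stroke #ff8800 means engrave at S397, F1978. After flipping Y the toolpath is (30.0109,91.8736) → (46.2961,104.3770) → (66.2252,99.4404) → (74.7913,80.7812) → (65.5438,62.4502) → (45.4464,58.2510) → (29.6327,71.3456) → (30.0109,91.8736), returning to the start.

Shape 7 is a regular polygon drawn with `<path>`. Its stroke #ff8800 means engrave at S397, F1978. After flipping Y the toolpath is (21.7188,55.3555) → (19.6615,65.6147) → (27.5175,72.5260) → (37.4308,69.1781) → (39.4881,58.9189) → (31.6321,52.0076) → (21.7188,55.3555), returning to the start.

Shape 8 is a rectangle drawn with `<path>`. Its stroke #ff8800 means engrave at S397, F1978. After flipping Y the toolpath is (16.2422,110.0037) → (40.7803,110.0037) → (40.7803,68.5286) → (16.2422,68.5286) → (16.2422,110.0037), returning to the start.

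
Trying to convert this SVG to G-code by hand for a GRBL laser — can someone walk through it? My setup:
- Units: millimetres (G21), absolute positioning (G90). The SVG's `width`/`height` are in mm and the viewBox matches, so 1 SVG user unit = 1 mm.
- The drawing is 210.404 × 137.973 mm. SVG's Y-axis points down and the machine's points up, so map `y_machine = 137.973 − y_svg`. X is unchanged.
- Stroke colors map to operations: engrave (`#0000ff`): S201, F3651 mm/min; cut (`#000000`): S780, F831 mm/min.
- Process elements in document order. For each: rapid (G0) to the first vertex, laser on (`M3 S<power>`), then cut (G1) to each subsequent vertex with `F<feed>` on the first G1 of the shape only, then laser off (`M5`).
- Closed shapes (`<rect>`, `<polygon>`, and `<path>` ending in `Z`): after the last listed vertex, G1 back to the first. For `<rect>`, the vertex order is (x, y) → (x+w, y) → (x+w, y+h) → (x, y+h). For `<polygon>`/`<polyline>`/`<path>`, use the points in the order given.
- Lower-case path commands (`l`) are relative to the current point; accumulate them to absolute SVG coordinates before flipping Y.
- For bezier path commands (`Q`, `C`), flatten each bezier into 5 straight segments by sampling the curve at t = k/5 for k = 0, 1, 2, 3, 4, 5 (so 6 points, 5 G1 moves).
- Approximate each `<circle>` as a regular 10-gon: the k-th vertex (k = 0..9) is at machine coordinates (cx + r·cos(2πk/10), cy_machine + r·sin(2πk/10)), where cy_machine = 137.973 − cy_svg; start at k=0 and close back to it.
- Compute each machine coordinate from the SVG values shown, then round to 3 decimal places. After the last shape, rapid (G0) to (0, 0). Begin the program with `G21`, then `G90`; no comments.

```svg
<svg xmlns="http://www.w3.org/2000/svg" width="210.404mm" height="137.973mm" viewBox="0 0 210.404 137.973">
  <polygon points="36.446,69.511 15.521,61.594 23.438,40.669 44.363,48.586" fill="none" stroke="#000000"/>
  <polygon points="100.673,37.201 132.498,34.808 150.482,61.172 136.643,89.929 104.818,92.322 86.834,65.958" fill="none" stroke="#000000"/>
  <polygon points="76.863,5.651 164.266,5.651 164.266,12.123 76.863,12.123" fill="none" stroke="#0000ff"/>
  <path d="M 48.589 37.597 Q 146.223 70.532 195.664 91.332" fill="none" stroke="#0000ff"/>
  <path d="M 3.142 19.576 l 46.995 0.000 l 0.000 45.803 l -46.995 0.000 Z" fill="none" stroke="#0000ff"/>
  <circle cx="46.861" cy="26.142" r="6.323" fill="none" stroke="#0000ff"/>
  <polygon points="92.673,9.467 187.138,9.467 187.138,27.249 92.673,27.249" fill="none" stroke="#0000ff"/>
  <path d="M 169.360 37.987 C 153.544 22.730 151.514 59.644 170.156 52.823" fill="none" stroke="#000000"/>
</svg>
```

1 u = 1 mm; y_m = 137.973 − y.

[1] `<polygon>` regular polygon, #000000→cut S780 F831: (36.446,68.462) → (15.521,76.379) → (23.438,97.304) → (44.363,89.387) → (36.446,68.462) (closed)

[2] `<polygon>` regular polygon, #000000→cut S780 F831: (100.673,100.772) → (132.498,103.165) → (150.482,76.801) → (136.643,48.044) → (104.818,45.651) → (86.834,72.015) → (100.673,100.772) (closed)

[3] `<polygon>` rectangle, #0000ff→engrave S201 F3651: (76.863,132.322) → (164.266,132.322) → (164.266,125.850) → (76.863,125.850) → (76.863,132.322) (closed)

[4] `<path>` quadratic bezier, #0000ff→engrave S201 F3651: (48.589,100.376) → (85.715,87.687) → (118.985,75.970) → (148.400,65.223) → (173.960,55.446) → (195.664,46.641)

[5] `<path>` rectangle, #0000ff→engrave S201 F3651: (3.142,118.397) → (50.137,118.397) → (50.137,72.594) → (3.142,72.594) → (3.142,118.397) (closed)

[6] `<circle>` circle, #0000ff→engrave S201 F3651: (53.184,111.831) → (51.976,115.548) → (48.815,117.845) → (44.907,117.845) → (41.746,115.548) → (40.538,111.831) → (41.746,108.114) → (44.907,105.817) → (48.815,105.817) → (51.976,108.114) → (53.184,111.831) (closed)

[7] `<polygon>` rectangle, #0000ff→engrave S201 F3651: (92.673,128.506) → (187.138,128.506) → (187.138,110.724) → (92.673,110.724) → (92.673,128.506) (closed)

[8] `<path>` cubic bezier, #000000→cut S780 F831: (169.360,99.986) → (161.580,103.647) → (157.439,99.390) → (157.267,91.820) → (161.396,85.538) → (170.156,85.150)

G21
G90
G0 X36.446 Y68.462
M3 S780
G1 X15.521 Y76.379 F831
G1 X23.438 Y97.304
G1 X44.363 Y89.387
G1 X36.446 Y68.462
M5
G0 X100.673 Y100.772
M3 S780
G1 X132.498 Y103.165 F831
G1 X150.482 Y76.801
G1 X136.643 Y48.044
G1 X104.818 Y45.651
G1 X86.834 Y72.015
G1 X100.673 Y100.772
M5
G0 X76.863 Y132.322
M3 S201
G1 X164.266 Y132.322 F3651
G1 X164.266 Y125.850
G1 X76.863 Y125.850
G1 X76.863 Y132.322
M5
G0 X48.589 Y100.376
M3 S201
G1 X85.715 Y87.687 F3651
G1 X118.985 Y75.970
G1 X148.400 Y65.223
G1 X173.960 Y55.446
G1 X195.664 Y46.641
M5
G0 X3.142 Y118.397
M3 S201
G1 X50.137 Y118.397 F3651
G1 X50.137 Y72.594
G1 X3.142 Y72.594
G1 X3.142 Y118.397
M5
G0 X53.184 Y111.831
M3 S201
G1 X51.976 Y115.548 F3651
G1 X48.815 Y117.845
G1 X44.907 Y117.845
G1 X41.746 Y115.548
G1 X40.538 Y111.831
G1 X41.746 Y108.114
G1 X44.907 Y105.817
G1 X48.815 Y105.817
G1 X51.976 Y108.114
G1 X53.184 Y111.831
M5
G0 X92.673 Y128.506
M3 S201
G1 X187.138 Y128.506 F3651
G1 X187.138 Y110.724
G1 X92.673 Y110.724
G1 X92.673 Y128.506
M5
G0 X169.360 Y99.986
M3 S780
G1 X161.580 Y103.647 F831
G1 X157.439 Y99.390
G1 X157.267 Y91.820
G1 X161.396 Y85.538
G1 X170.156 Y85.150
M5
G0 X0.000 Y0.000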